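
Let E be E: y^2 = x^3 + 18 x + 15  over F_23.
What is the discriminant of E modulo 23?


4 a^3 + 27 b^2 = 4*18^3 + 27*15^2 = 23328 + 6075 = 29403
Delta = -16 * (29403) = -470448
Delta mod 23 = 17

Delta = 17 (mod 23)


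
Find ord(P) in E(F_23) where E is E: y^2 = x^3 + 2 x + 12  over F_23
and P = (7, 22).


Compute successive multiples of P until we hit O:
  1P = (7, 22)
  2P = (22, 3)
  3P = (0, 9)
  4P = (11, 10)
  5P = (14, 22)
  6P = (2, 1)
  7P = (16, 0)
  8P = (2, 22)
  ... (continuing to 14P)
  14P = O

ord(P) = 14


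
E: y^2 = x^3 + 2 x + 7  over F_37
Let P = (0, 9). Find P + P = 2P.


Doubling: s = (3 x1^2 + a) / (2 y1)
s = (3*0^2 + 2) / (2*9) mod 37 = 33
x3 = s^2 - 2 x1 mod 37 = 33^2 - 2*0 = 16
y3 = s (x1 - x3) - y1 mod 37 = 33 * (0 - 16) - 9 = 18

2P = (16, 18)


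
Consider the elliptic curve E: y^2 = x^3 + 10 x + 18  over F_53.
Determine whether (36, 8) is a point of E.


Check whether y^2 = x^3 + 10 x + 18 (mod 53) for (x, y) = (36, 8).
LHS: y^2 = 8^2 mod 53 = 11
RHS: x^3 + 10 x + 18 = 36^3 + 10*36 + 18 mod 53 = 23
LHS != RHS

No, not on the curve


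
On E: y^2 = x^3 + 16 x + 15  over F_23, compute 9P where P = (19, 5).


k = 9 = 1001_2 (binary, LSB first: 1001)
Double-and-add from P = (19, 5):
  bit 0 = 1: acc = O + (19, 5) = (19, 5)
  bit 1 = 0: acc unchanged = (19, 5)
  bit 2 = 0: acc unchanged = (19, 5)
  bit 3 = 1: acc = (19, 5) + (12, 16) = (17, 5)

9P = (17, 5)


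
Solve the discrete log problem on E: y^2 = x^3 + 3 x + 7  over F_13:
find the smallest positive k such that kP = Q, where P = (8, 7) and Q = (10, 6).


Enumerate multiples of P until we hit Q = (10, 6):
  1P = (8, 7)
  2P = (10, 6)
Match found at i = 2.

k = 2


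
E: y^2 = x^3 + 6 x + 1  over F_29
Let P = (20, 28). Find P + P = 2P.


Doubling: s = (3 x1^2 + a) / (2 y1)
s = (3*20^2 + 6) / (2*28) mod 29 = 6
x3 = s^2 - 2 x1 mod 29 = 6^2 - 2*20 = 25
y3 = s (x1 - x3) - y1 mod 29 = 6 * (20 - 25) - 28 = 0

2P = (25, 0)


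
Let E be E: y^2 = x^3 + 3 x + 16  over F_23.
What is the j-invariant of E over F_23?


Delta = -16(4 a^3 + 27 b^2) mod 23 = 12
-1728 * (4 a)^3 = -1728 * (4*3)^3 mod 23 = 14
j = 14 * 12^(-1) mod 23 = 5

j = 5 (mod 23)


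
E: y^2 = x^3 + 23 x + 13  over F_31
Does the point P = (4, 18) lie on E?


Check whether y^2 = x^3 + 23 x + 13 (mod 31) for (x, y) = (4, 18).
LHS: y^2 = 18^2 mod 31 = 14
RHS: x^3 + 23 x + 13 = 4^3 + 23*4 + 13 mod 31 = 14
LHS = RHS

Yes, on the curve


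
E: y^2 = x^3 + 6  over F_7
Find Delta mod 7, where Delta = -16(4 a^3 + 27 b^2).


4 a^3 + 27 b^2 = 4*0^3 + 27*6^2 = 0 + 972 = 972
Delta = -16 * (972) = -15552
Delta mod 7 = 2

Delta = 2 (mod 7)


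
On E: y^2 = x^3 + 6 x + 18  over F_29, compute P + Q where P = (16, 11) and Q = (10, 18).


P != Q, so use the chord formula.
s = (y2 - y1) / (x2 - x1) = (7) / (23) mod 29 = 23
x3 = s^2 - x1 - x2 mod 29 = 23^2 - 16 - 10 = 10
y3 = s (x1 - x3) - y1 mod 29 = 23 * (16 - 10) - 11 = 11

P + Q = (10, 11)


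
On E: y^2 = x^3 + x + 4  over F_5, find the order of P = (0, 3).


Compute successive multiples of P until we hit O:
  1P = (0, 3)
  2P = (1, 1)
  3P = (3, 3)
  4P = (2, 2)
  5P = (2, 3)
  6P = (3, 2)
  7P = (1, 4)
  8P = (0, 2)
  ... (continuing to 9P)
  9P = O

ord(P) = 9


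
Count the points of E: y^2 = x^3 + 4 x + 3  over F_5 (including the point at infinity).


For each x in F_5, count y with y^2 = x^3 + 4 x + 3 mod 5:
  x = 2: RHS = 4, y in [2, 3]  -> 2 point(s)
Affine points: 2. Add the point at infinity: total = 3.

#E(F_5) = 3


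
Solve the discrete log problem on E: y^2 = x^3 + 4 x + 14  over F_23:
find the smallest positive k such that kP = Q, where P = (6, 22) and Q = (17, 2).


Enumerate multiples of P until we hit Q = (17, 2):
  1P = (6, 22)
  2P = (19, 16)
  3P = (14, 10)
  4P = (11, 20)
  5P = (8, 11)
  6P = (22, 20)
  7P = (4, 18)
  8P = (17, 2)
Match found at i = 8.

k = 8


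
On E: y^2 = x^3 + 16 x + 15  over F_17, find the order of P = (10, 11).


Compute successive multiples of P until we hit O:
  1P = (10, 11)
  2P = (1, 7)
  3P = (2, 2)
  4P = (6, 2)
  5P = (5, 13)
  6P = (11, 3)
  7P = (9, 15)
  8P = (14, 5)
  ... (continuing to 25P)
  25P = O

ord(P) = 25


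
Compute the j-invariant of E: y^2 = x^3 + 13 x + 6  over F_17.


Delta = -16(4 a^3 + 27 b^2) mod 17 = 2
-1728 * (4 a)^3 = -1728 * (4*13)^3 mod 17 = 6
j = 6 * 2^(-1) mod 17 = 3

j = 3 (mod 17)


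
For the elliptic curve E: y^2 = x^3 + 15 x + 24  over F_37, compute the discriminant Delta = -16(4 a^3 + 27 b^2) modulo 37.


4 a^3 + 27 b^2 = 4*15^3 + 27*24^2 = 13500 + 15552 = 29052
Delta = -16 * (29052) = -464832
Delta mod 37 = 36

Delta = 36 (mod 37)


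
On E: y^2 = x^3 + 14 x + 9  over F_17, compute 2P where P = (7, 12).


k = 2 = 10_2 (binary, LSB first: 01)
Double-and-add from P = (7, 12):
  bit 0 = 0: acc unchanged = O
  bit 1 = 1: acc = O + (5, 0) = (5, 0)

2P = (5, 0)


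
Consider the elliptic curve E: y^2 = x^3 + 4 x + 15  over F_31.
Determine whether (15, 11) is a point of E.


Check whether y^2 = x^3 + 4 x + 15 (mod 31) for (x, y) = (15, 11).
LHS: y^2 = 11^2 mod 31 = 28
RHS: x^3 + 4 x + 15 = 15^3 + 4*15 + 15 mod 31 = 9
LHS != RHS

No, not on the curve


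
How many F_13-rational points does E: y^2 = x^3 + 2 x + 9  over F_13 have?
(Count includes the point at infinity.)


For each x in F_13, count y with y^2 = x^3 + 2 x + 9 mod 13:
  x = 0: RHS = 9, y in [3, 10]  -> 2 point(s)
  x = 1: RHS = 12, y in [5, 8]  -> 2 point(s)
  x = 3: RHS = 3, y in [4, 9]  -> 2 point(s)
  x = 4: RHS = 3, y in [4, 9]  -> 2 point(s)
  x = 5: RHS = 1, y in [1, 12]  -> 2 point(s)
  x = 6: RHS = 3, y in [4, 9]  -> 2 point(s)
  x = 8: RHS = 4, y in [2, 11]  -> 2 point(s)
  x = 11: RHS = 10, y in [6, 7]  -> 2 point(s)
Affine points: 16. Add the point at infinity: total = 17.

#E(F_13) = 17


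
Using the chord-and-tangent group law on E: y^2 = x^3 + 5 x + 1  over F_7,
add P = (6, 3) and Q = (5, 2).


P != Q, so use the chord formula.
s = (y2 - y1) / (x2 - x1) = (6) / (6) mod 7 = 1
x3 = s^2 - x1 - x2 mod 7 = 1^2 - 6 - 5 = 4
y3 = s (x1 - x3) - y1 mod 7 = 1 * (6 - 4) - 3 = 6

P + Q = (4, 6)


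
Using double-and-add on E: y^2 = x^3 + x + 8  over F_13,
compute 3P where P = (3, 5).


k = 3 = 11_2 (binary, LSB first: 11)
Double-and-add from P = (3, 5):
  bit 0 = 1: acc = O + (3, 5) = (3, 5)
  bit 1 = 1: acc = (3, 5) + (6, 10) = (1, 7)

3P = (1, 7)


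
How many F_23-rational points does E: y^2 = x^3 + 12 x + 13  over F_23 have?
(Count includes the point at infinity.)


For each x in F_23, count y with y^2 = x^3 + 12 x + 13 mod 23:
  x = 0: RHS = 13, y in [6, 17]  -> 2 point(s)
  x = 1: RHS = 3, y in [7, 16]  -> 2 point(s)
  x = 6: RHS = 2, y in [5, 18]  -> 2 point(s)
  x = 7: RHS = 3, y in [7, 16]  -> 2 point(s)
  x = 8: RHS = 0, y in [0]  -> 1 point(s)
  x = 10: RHS = 6, y in [11, 12]  -> 2 point(s)
  x = 11: RHS = 4, y in [2, 21]  -> 2 point(s)
  x = 14: RHS = 4, y in [2, 21]  -> 2 point(s)
  x = 15: RHS = 3, y in [7, 16]  -> 2 point(s)
  x = 16: RHS = 0, y in [0]  -> 1 point(s)
  x = 17: RHS = 1, y in [1, 22]  -> 2 point(s)
  x = 18: RHS = 12, y in [9, 14]  -> 2 point(s)
  x = 19: RHS = 16, y in [4, 19]  -> 2 point(s)
  x = 21: RHS = 4, y in [2, 21]  -> 2 point(s)
  x = 22: RHS = 0, y in [0]  -> 1 point(s)
Affine points: 27. Add the point at infinity: total = 28.

#E(F_23) = 28


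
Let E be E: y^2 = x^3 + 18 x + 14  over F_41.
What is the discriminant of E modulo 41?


4 a^3 + 27 b^2 = 4*18^3 + 27*14^2 = 23328 + 5292 = 28620
Delta = -16 * (28620) = -457920
Delta mod 41 = 9

Delta = 9 (mod 41)


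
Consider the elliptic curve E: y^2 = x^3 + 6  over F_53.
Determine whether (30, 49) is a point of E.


Check whether y^2 = x^3 + 0 x + 6 (mod 53) for (x, y) = (30, 49).
LHS: y^2 = 49^2 mod 53 = 16
RHS: x^3 + 0 x + 6 = 30^3 + 0*30 + 6 mod 53 = 29
LHS != RHS

No, not on the curve


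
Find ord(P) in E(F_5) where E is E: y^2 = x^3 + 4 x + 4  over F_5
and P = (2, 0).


Compute successive multiples of P until we hit O:
  1P = (2, 0)
  2P = O

ord(P) = 2


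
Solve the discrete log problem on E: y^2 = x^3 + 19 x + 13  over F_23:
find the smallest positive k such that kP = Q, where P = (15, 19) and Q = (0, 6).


Enumerate multiples of P until we hit Q = (0, 6):
  1P = (15, 19)
  2P = (22, 19)
  3P = (9, 4)
  4P = (11, 14)
  5P = (0, 17)
  6P = (21, 17)
  7P = (5, 16)
  8P = (7, 11)
  9P = (2, 17)
  10P = (18, 0)
  11P = (2, 6)
  12P = (7, 12)
  13P = (5, 7)
  14P = (21, 6)
  15P = (0, 6)
Match found at i = 15.

k = 15


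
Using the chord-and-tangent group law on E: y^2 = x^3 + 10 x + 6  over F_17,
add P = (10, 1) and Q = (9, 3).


P != Q, so use the chord formula.
s = (y2 - y1) / (x2 - x1) = (2) / (16) mod 17 = 15
x3 = s^2 - x1 - x2 mod 17 = 15^2 - 10 - 9 = 2
y3 = s (x1 - x3) - y1 mod 17 = 15 * (10 - 2) - 1 = 0

P + Q = (2, 0)


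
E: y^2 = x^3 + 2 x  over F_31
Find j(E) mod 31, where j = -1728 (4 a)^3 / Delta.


Delta = -16(4 a^3 + 27 b^2) mod 31 = 15
-1728 * (4 a)^3 = -1728 * (4*2)^3 mod 31 = 4
j = 4 * 15^(-1) mod 31 = 23

j = 23 (mod 31)


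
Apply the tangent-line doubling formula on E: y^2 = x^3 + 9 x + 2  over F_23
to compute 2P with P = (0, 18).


Doubling: s = (3 x1^2 + a) / (2 y1)
s = (3*0^2 + 9) / (2*18) mod 23 = 6
x3 = s^2 - 2 x1 mod 23 = 6^2 - 2*0 = 13
y3 = s (x1 - x3) - y1 mod 23 = 6 * (0 - 13) - 18 = 19

2P = (13, 19)


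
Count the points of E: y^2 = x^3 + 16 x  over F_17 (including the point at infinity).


For each x in F_17, count y with y^2 = x^3 + 16 x + 0 mod 17:
  x = 0: RHS = 0, y in [0]  -> 1 point(s)
  x = 1: RHS = 0, y in [0]  -> 1 point(s)
  x = 4: RHS = 9, y in [3, 14]  -> 2 point(s)
  x = 5: RHS = 1, y in [1, 16]  -> 2 point(s)
  x = 7: RHS = 13, y in [8, 9]  -> 2 point(s)
  x = 10: RHS = 4, y in [2, 15]  -> 2 point(s)
  x = 12: RHS = 16, y in [4, 13]  -> 2 point(s)
  x = 13: RHS = 8, y in [5, 12]  -> 2 point(s)
  x = 16: RHS = 0, y in [0]  -> 1 point(s)
Affine points: 15. Add the point at infinity: total = 16.

#E(F_17) = 16


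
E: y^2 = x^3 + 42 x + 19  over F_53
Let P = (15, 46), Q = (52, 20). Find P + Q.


P != Q, so use the chord formula.
s = (y2 - y1) / (x2 - x1) = (27) / (37) mod 53 = 48
x3 = s^2 - x1 - x2 mod 53 = 48^2 - 15 - 52 = 11
y3 = s (x1 - x3) - y1 mod 53 = 48 * (15 - 11) - 46 = 40

P + Q = (11, 40)


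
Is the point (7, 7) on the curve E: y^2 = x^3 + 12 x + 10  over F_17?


Check whether y^2 = x^3 + 12 x + 10 (mod 17) for (x, y) = (7, 7).
LHS: y^2 = 7^2 mod 17 = 15
RHS: x^3 + 12 x + 10 = 7^3 + 12*7 + 10 mod 17 = 12
LHS != RHS

No, not on the curve


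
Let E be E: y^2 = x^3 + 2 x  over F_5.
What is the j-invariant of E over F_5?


Delta = -16(4 a^3 + 27 b^2) mod 5 = 3
-1728 * (4 a)^3 = -1728 * (4*2)^3 mod 5 = 4
j = 4 * 3^(-1) mod 5 = 3

j = 3 (mod 5)


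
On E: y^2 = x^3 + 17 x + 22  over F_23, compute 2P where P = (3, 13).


Doubling: s = (3 x1^2 + a) / (2 y1)
s = (3*3^2 + 17) / (2*13) mod 23 = 7
x3 = s^2 - 2 x1 mod 23 = 7^2 - 2*3 = 20
y3 = s (x1 - x3) - y1 mod 23 = 7 * (3 - 20) - 13 = 6

2P = (20, 6)


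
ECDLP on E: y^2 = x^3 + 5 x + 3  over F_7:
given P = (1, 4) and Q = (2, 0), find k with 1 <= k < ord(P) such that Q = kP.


Enumerate multiples of P until we hit Q = (2, 0):
  1P = (1, 4)
  2P = (6, 5)
  3P = (2, 0)
Match found at i = 3.

k = 3


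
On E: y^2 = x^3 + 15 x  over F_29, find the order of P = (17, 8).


Compute successive multiples of P until we hit O:
  1P = (17, 8)
  2P = (1, 4)
  3P = (2, 3)
  4P = (23, 19)
  5P = (27, 22)
  6P = (9, 9)
  7P = (8, 9)
  8P = (28, 19)
  ... (continuing to 34P)
  34P = O

ord(P) = 34


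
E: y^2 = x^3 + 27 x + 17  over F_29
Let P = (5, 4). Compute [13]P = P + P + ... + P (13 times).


k = 13 = 1101_2 (binary, LSB first: 1011)
Double-and-add from P = (5, 4):
  bit 0 = 1: acc = O + (5, 4) = (5, 4)
  bit 1 = 0: acc unchanged = (5, 4)
  bit 2 = 1: acc = (5, 4) + (8, 22) = (23, 4)
  bit 3 = 1: acc = (23, 4) + (22, 23) = (26, 24)

13P = (26, 24)


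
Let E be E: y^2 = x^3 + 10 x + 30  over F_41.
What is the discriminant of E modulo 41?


4 a^3 + 27 b^2 = 4*10^3 + 27*30^2 = 4000 + 24300 = 28300
Delta = -16 * (28300) = -452800
Delta mod 41 = 4

Delta = 4 (mod 41)


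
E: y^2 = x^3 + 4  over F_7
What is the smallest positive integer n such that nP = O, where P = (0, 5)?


Compute successive multiples of P until we hit O:
  1P = (0, 5)
  2P = (0, 2)
  3P = O

ord(P) = 3


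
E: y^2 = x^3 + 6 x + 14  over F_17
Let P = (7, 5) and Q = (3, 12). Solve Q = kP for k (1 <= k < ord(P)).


Enumerate multiples of P until we hit Q = (3, 12):
  1P = (7, 5)
  2P = (3, 12)
Match found at i = 2.

k = 2


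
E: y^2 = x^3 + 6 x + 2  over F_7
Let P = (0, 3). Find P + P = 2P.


Doubling: s = (3 x1^2 + a) / (2 y1)
s = (3*0^2 + 6) / (2*3) mod 7 = 1
x3 = s^2 - 2 x1 mod 7 = 1^2 - 2*0 = 1
y3 = s (x1 - x3) - y1 mod 7 = 1 * (0 - 1) - 3 = 3

2P = (1, 3)


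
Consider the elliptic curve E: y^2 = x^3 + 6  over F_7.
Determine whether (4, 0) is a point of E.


Check whether y^2 = x^3 + 0 x + 6 (mod 7) for (x, y) = (4, 0).
LHS: y^2 = 0^2 mod 7 = 0
RHS: x^3 + 0 x + 6 = 4^3 + 0*4 + 6 mod 7 = 0
LHS = RHS

Yes, on the curve


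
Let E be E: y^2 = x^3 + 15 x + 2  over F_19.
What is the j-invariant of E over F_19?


Delta = -16(4 a^3 + 27 b^2) mod 19 = 12
-1728 * (4 a)^3 = -1728 * (4*15)^3 mod 19 = 8
j = 8 * 12^(-1) mod 19 = 7

j = 7 (mod 19)


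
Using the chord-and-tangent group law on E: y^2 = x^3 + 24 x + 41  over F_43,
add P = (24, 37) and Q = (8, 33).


P != Q, so use the chord formula.
s = (y2 - y1) / (x2 - x1) = (39) / (27) mod 43 = 11
x3 = s^2 - x1 - x2 mod 43 = 11^2 - 24 - 8 = 3
y3 = s (x1 - x3) - y1 mod 43 = 11 * (24 - 3) - 37 = 22

P + Q = (3, 22)


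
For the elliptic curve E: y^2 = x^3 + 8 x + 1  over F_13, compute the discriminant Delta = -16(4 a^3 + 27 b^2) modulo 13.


4 a^3 + 27 b^2 = 4*8^3 + 27*1^2 = 2048 + 27 = 2075
Delta = -16 * (2075) = -33200
Delta mod 13 = 2

Delta = 2 (mod 13)


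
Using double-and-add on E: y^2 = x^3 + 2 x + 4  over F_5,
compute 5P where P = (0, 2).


k = 5 = 101_2 (binary, LSB first: 101)
Double-and-add from P = (0, 2):
  bit 0 = 1: acc = O + (0, 2) = (0, 2)
  bit 1 = 0: acc unchanged = (0, 2)
  bit 2 = 1: acc = (0, 2) + (2, 4) = (4, 4)

5P = (4, 4)


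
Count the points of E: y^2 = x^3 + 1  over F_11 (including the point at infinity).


For each x in F_11, count y with y^2 = x^3 + 0 x + 1 mod 11:
  x = 0: RHS = 1, y in [1, 10]  -> 2 point(s)
  x = 2: RHS = 9, y in [3, 8]  -> 2 point(s)
  x = 5: RHS = 5, y in [4, 7]  -> 2 point(s)
  x = 7: RHS = 3, y in [5, 6]  -> 2 point(s)
  x = 9: RHS = 4, y in [2, 9]  -> 2 point(s)
  x = 10: RHS = 0, y in [0]  -> 1 point(s)
Affine points: 11. Add the point at infinity: total = 12.

#E(F_11) = 12


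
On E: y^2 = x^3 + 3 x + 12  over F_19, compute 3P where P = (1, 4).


k = 3 = 11_2 (binary, LSB first: 11)
Double-and-add from P = (1, 4):
  bit 0 = 1: acc = O + (1, 4) = (1, 4)
  bit 1 = 1: acc = (1, 4) + (14, 10) = (5, 0)

3P = (5, 0)


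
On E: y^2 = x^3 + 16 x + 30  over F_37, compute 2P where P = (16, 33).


Doubling: s = (3 x1^2 + a) / (2 y1)
s = (3*16^2 + 16) / (2*33) mod 37 = 13
x3 = s^2 - 2 x1 mod 37 = 13^2 - 2*16 = 26
y3 = s (x1 - x3) - y1 mod 37 = 13 * (16 - 26) - 33 = 22

2P = (26, 22)


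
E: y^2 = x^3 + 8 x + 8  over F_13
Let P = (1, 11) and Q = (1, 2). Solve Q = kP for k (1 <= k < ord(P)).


Enumerate multiples of P until we hit Q = (1, 2):
  1P = (1, 11)
  2P = (8, 5)
  3P = (5, 11)
  4P = (7, 2)
  5P = (4, 0)
  6P = (7, 11)
  7P = (5, 2)
  8P = (8, 8)
  9P = (1, 2)
Match found at i = 9.

k = 9


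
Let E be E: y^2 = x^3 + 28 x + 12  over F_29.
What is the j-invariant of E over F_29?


Delta = -16(4 a^3 + 27 b^2) mod 29 = 3
-1728 * (4 a)^3 = -1728 * (4*28)^3 mod 29 = 15
j = 15 * 3^(-1) mod 29 = 5

j = 5 (mod 29)


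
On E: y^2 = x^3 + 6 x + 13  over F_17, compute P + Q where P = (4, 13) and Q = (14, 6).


P != Q, so use the chord formula.
s = (y2 - y1) / (x2 - x1) = (10) / (10) mod 17 = 1
x3 = s^2 - x1 - x2 mod 17 = 1^2 - 4 - 14 = 0
y3 = s (x1 - x3) - y1 mod 17 = 1 * (4 - 0) - 13 = 8

P + Q = (0, 8)


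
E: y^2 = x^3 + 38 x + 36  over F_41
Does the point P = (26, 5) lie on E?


Check whether y^2 = x^3 + 38 x + 36 (mod 41) for (x, y) = (26, 5).
LHS: y^2 = 5^2 mod 41 = 25
RHS: x^3 + 38 x + 36 = 26^3 + 38*26 + 36 mod 41 = 27
LHS != RHS

No, not on the curve


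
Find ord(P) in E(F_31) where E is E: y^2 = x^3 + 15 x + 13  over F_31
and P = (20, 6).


Compute successive multiples of P until we hit O:
  1P = (20, 6)
  2P = (30, 20)
  3P = (9, 28)
  4P = (6, 28)
  5P = (10, 27)
  6P = (2, 12)
  7P = (16, 3)
  8P = (13, 7)
  ... (continuing to 27P)
  27P = O

ord(P) = 27


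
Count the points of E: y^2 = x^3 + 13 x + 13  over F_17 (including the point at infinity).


For each x in F_17, count y with y^2 = x^3 + 13 x + 13 mod 17:
  x = 0: RHS = 13, y in [8, 9]  -> 2 point(s)
  x = 2: RHS = 13, y in [8, 9]  -> 2 point(s)
  x = 5: RHS = 16, y in [4, 13]  -> 2 point(s)
  x = 6: RHS = 1, y in [1, 16]  -> 2 point(s)
  x = 8: RHS = 0, y in [0]  -> 1 point(s)
  x = 9: RHS = 9, y in [3, 14]  -> 2 point(s)
  x = 10: RHS = 4, y in [2, 15]  -> 2 point(s)
  x = 11: RHS = 8, y in [5, 12]  -> 2 point(s)
  x = 13: RHS = 16, y in [4, 13]  -> 2 point(s)
  x = 14: RHS = 15, y in [7, 10]  -> 2 point(s)
  x = 15: RHS = 13, y in [8, 9]  -> 2 point(s)
  x = 16: RHS = 16, y in [4, 13]  -> 2 point(s)
Affine points: 23. Add the point at infinity: total = 24.

#E(F_17) = 24


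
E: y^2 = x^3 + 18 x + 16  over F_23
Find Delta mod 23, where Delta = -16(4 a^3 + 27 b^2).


4 a^3 + 27 b^2 = 4*18^3 + 27*16^2 = 23328 + 6912 = 30240
Delta = -16 * (30240) = -483840
Delta mod 23 = 11

Delta = 11 (mod 23)


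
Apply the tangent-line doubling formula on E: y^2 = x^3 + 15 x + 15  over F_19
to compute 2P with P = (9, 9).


Doubling: s = (3 x1^2 + a) / (2 y1)
s = (3*9^2 + 15) / (2*9) mod 19 = 8
x3 = s^2 - 2 x1 mod 19 = 8^2 - 2*9 = 8
y3 = s (x1 - x3) - y1 mod 19 = 8 * (9 - 8) - 9 = 18

2P = (8, 18)


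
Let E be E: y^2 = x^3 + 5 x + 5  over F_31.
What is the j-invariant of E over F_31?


Delta = -16(4 a^3 + 27 b^2) mod 31 = 17
-1728 * (4 a)^3 = -1728 * (4*5)^3 mod 31 = 16
j = 16 * 17^(-1) mod 31 = 21

j = 21 (mod 31)


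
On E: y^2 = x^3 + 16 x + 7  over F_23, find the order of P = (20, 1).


Compute successive multiples of P until we hit O:
  1P = (20, 1)
  2P = (14, 13)
  3P = (16, 14)
  4P = (22, 17)
  5P = (22, 6)
  6P = (16, 9)
  7P = (14, 10)
  8P = (20, 22)
  ... (continuing to 9P)
  9P = O

ord(P) = 9


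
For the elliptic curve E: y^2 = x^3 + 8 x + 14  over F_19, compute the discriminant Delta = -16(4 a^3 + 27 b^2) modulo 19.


4 a^3 + 27 b^2 = 4*8^3 + 27*14^2 = 2048 + 5292 = 7340
Delta = -16 * (7340) = -117440
Delta mod 19 = 18

Delta = 18 (mod 19)


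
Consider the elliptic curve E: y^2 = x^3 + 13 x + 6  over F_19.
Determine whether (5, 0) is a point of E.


Check whether y^2 = x^3 + 13 x + 6 (mod 19) for (x, y) = (5, 0).
LHS: y^2 = 0^2 mod 19 = 0
RHS: x^3 + 13 x + 6 = 5^3 + 13*5 + 6 mod 19 = 6
LHS != RHS

No, not on the curve


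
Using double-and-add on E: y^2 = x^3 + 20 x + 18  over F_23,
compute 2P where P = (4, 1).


k = 2 = 10_2 (binary, LSB first: 01)
Double-and-add from P = (4, 1):
  bit 0 = 0: acc unchanged = O
  bit 1 = 1: acc = O + (21, 19) = (21, 19)

2P = (21, 19)


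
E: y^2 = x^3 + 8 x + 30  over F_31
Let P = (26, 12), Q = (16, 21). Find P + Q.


P != Q, so use the chord formula.
s = (y2 - y1) / (x2 - x1) = (9) / (21) mod 31 = 27
x3 = s^2 - x1 - x2 mod 31 = 27^2 - 26 - 16 = 5
y3 = s (x1 - x3) - y1 mod 31 = 27 * (26 - 5) - 12 = 28

P + Q = (5, 28)


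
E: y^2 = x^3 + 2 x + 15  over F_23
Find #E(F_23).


For each x in F_23, count y with y^2 = x^3 + 2 x + 15 mod 23:
  x = 1: RHS = 18, y in [8, 15]  -> 2 point(s)
  x = 2: RHS = 4, y in [2, 21]  -> 2 point(s)
  x = 3: RHS = 2, y in [5, 18]  -> 2 point(s)
  x = 4: RHS = 18, y in [8, 15]  -> 2 point(s)
  x = 5: RHS = 12, y in [9, 14]  -> 2 point(s)
  x = 6: RHS = 13, y in [6, 17]  -> 2 point(s)
  x = 7: RHS = 4, y in [2, 21]  -> 2 point(s)
  x = 9: RHS = 3, y in [7, 16]  -> 2 point(s)
  x = 10: RHS = 0, y in [0]  -> 1 point(s)
  x = 14: RHS = 4, y in [2, 21]  -> 2 point(s)
  x = 15: RHS = 16, y in [4, 19]  -> 2 point(s)
  x = 16: RHS = 3, y in [7, 16]  -> 2 point(s)
  x = 18: RHS = 18, y in [8, 15]  -> 2 point(s)
  x = 19: RHS = 12, y in [9, 14]  -> 2 point(s)
  x = 21: RHS = 3, y in [7, 16]  -> 2 point(s)
  x = 22: RHS = 12, y in [9, 14]  -> 2 point(s)
Affine points: 31. Add the point at infinity: total = 32.

#E(F_23) = 32


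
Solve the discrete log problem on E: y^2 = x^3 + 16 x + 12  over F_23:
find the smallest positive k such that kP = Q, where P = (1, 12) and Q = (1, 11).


Enumerate multiples of P until we hit Q = (1, 11):
  1P = (1, 12)
  2P = (14, 17)
  3P = (14, 6)
  4P = (1, 11)
Match found at i = 4.

k = 4


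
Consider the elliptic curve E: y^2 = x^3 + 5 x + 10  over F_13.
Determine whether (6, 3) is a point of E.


Check whether y^2 = x^3 + 5 x + 10 (mod 13) for (x, y) = (6, 3).
LHS: y^2 = 3^2 mod 13 = 9
RHS: x^3 + 5 x + 10 = 6^3 + 5*6 + 10 mod 13 = 9
LHS = RHS

Yes, on the curve


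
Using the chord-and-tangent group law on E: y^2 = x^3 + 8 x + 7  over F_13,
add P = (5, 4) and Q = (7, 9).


P != Q, so use the chord formula.
s = (y2 - y1) / (x2 - x1) = (5) / (2) mod 13 = 9
x3 = s^2 - x1 - x2 mod 13 = 9^2 - 5 - 7 = 4
y3 = s (x1 - x3) - y1 mod 13 = 9 * (5 - 4) - 4 = 5

P + Q = (4, 5)


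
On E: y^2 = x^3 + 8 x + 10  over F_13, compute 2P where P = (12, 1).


Doubling: s = (3 x1^2 + a) / (2 y1)
s = (3*12^2 + 8) / (2*1) mod 13 = 12
x3 = s^2 - 2 x1 mod 13 = 12^2 - 2*12 = 3
y3 = s (x1 - x3) - y1 mod 13 = 12 * (12 - 3) - 1 = 3

2P = (3, 3)


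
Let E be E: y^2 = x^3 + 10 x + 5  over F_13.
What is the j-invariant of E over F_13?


Delta = -16(4 a^3 + 27 b^2) mod 13 = 2
-1728 * (4 a)^3 = -1728 * (4*10)^3 mod 13 = 1
j = 1 * 2^(-1) mod 13 = 7

j = 7 (mod 13)


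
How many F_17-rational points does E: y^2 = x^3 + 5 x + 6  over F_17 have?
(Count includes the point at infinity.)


For each x in F_17, count y with y^2 = x^3 + 5 x + 6 mod 17:
  x = 9: RHS = 15, y in [7, 10]  -> 2 point(s)
  x = 10: RHS = 2, y in [6, 11]  -> 2 point(s)
  x = 11: RHS = 15, y in [7, 10]  -> 2 point(s)
  x = 12: RHS = 9, y in [3, 14]  -> 2 point(s)
  x = 14: RHS = 15, y in [7, 10]  -> 2 point(s)
  x = 16: RHS = 0, y in [0]  -> 1 point(s)
Affine points: 11. Add the point at infinity: total = 12.

#E(F_17) = 12


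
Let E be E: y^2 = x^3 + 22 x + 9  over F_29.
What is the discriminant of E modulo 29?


4 a^3 + 27 b^2 = 4*22^3 + 27*9^2 = 42592 + 2187 = 44779
Delta = -16 * (44779) = -716464
Delta mod 29 = 10

Delta = 10 (mod 29)


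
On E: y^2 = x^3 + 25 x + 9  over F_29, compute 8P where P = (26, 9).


k = 8 = 1000_2 (binary, LSB first: 0001)
Double-and-add from P = (26, 9):
  bit 0 = 0: acc unchanged = O
  bit 1 = 0: acc unchanged = O
  bit 2 = 0: acc unchanged = O
  bit 3 = 1: acc = O + (21, 14) = (21, 14)

8P = (21, 14)


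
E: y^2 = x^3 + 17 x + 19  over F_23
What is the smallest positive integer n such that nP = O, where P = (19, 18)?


Compute successive multiples of P until we hit O:
  1P = (19, 18)
  2P = (10, 4)
  3P = (18, 4)
  4P = (21, 0)
  5P = (18, 19)
  6P = (10, 19)
  7P = (19, 5)
  8P = O

ord(P) = 8


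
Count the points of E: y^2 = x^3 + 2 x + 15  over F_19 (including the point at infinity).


For each x in F_19, count y with y^2 = x^3 + 2 x + 15 mod 19:
  x = 4: RHS = 11, y in [7, 12]  -> 2 point(s)
  x = 5: RHS = 17, y in [6, 13]  -> 2 point(s)
  x = 7: RHS = 11, y in [7, 12]  -> 2 point(s)
  x = 8: RHS = 11, y in [7, 12]  -> 2 point(s)
  x = 10: RHS = 9, y in [3, 16]  -> 2 point(s)
  x = 11: RHS = 0, y in [0]  -> 1 point(s)
  x = 12: RHS = 0, y in [0]  -> 1 point(s)
  x = 15: RHS = 0, y in [0]  -> 1 point(s)
  x = 16: RHS = 1, y in [1, 18]  -> 2 point(s)
Affine points: 15. Add the point at infinity: total = 16.

#E(F_19) = 16


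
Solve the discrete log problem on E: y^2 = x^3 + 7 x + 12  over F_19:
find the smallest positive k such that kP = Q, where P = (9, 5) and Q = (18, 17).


Enumerate multiples of P until we hit Q = (18, 17):
  1P = (9, 5)
  2P = (18, 17)
Match found at i = 2.

k = 2


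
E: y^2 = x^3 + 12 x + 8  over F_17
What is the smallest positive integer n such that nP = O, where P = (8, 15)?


Compute successive multiples of P until we hit O:
  1P = (8, 15)
  2P = (1, 2)
  3P = (0, 12)
  4P = (11, 3)
  5P = (14, 9)
  6P = (13, 7)
  7P = (4, 16)
  8P = (4, 1)
  ... (continuing to 15P)
  15P = O

ord(P) = 15


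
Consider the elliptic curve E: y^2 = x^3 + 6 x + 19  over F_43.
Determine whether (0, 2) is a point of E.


Check whether y^2 = x^3 + 6 x + 19 (mod 43) for (x, y) = (0, 2).
LHS: y^2 = 2^2 mod 43 = 4
RHS: x^3 + 6 x + 19 = 0^3 + 6*0 + 19 mod 43 = 19
LHS != RHS

No, not on the curve


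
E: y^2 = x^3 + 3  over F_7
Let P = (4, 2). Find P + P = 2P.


Doubling: s = (3 x1^2 + a) / (2 y1)
s = (3*4^2 + 0) / (2*2) mod 7 = 5
x3 = s^2 - 2 x1 mod 7 = 5^2 - 2*4 = 3
y3 = s (x1 - x3) - y1 mod 7 = 5 * (4 - 3) - 2 = 3

2P = (3, 3)


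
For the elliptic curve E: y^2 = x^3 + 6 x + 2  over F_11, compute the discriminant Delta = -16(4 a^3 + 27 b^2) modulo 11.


4 a^3 + 27 b^2 = 4*6^3 + 27*2^2 = 864 + 108 = 972
Delta = -16 * (972) = -15552
Delta mod 11 = 2

Delta = 2 (mod 11)


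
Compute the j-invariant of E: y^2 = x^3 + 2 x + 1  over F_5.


Delta = -16(4 a^3 + 27 b^2) mod 5 = 1
-1728 * (4 a)^3 = -1728 * (4*2)^3 mod 5 = 4
j = 4 * 1^(-1) mod 5 = 4

j = 4 (mod 5)


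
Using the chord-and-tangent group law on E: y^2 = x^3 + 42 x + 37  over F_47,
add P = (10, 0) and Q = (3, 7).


P != Q, so use the chord formula.
s = (y2 - y1) / (x2 - x1) = (7) / (40) mod 47 = 46
x3 = s^2 - x1 - x2 mod 47 = 46^2 - 10 - 3 = 35
y3 = s (x1 - x3) - y1 mod 47 = 46 * (10 - 35) - 0 = 25

P + Q = (35, 25)


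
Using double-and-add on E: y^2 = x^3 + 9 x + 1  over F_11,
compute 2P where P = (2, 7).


k = 2 = 10_2 (binary, LSB first: 01)
Double-and-add from P = (2, 7):
  bit 0 = 0: acc unchanged = O
  bit 1 = 1: acc = O + (1, 0) = (1, 0)

2P = (1, 0)


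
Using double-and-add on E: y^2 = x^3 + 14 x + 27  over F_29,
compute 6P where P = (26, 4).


k = 6 = 110_2 (binary, LSB first: 011)
Double-and-add from P = (26, 4):
  bit 0 = 0: acc unchanged = O
  bit 1 = 1: acc = O + (1, 19) = (1, 19)
  bit 2 = 1: acc = (1, 19) + (3, 3) = (2, 18)

6P = (2, 18)


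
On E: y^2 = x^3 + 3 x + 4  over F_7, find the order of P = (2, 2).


Compute successive multiples of P until we hit O:
  1P = (2, 2)
  2P = (0, 2)
  3P = (5, 5)
  4P = (1, 6)
  5P = (6, 0)
  6P = (1, 1)
  7P = (5, 2)
  8P = (0, 5)
  ... (continuing to 10P)
  10P = O

ord(P) = 10


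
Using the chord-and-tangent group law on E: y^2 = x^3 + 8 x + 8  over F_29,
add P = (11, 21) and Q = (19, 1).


P != Q, so use the chord formula.
s = (y2 - y1) / (x2 - x1) = (9) / (8) mod 29 = 12
x3 = s^2 - x1 - x2 mod 29 = 12^2 - 11 - 19 = 27
y3 = s (x1 - x3) - y1 mod 29 = 12 * (11 - 27) - 21 = 19

P + Q = (27, 19)


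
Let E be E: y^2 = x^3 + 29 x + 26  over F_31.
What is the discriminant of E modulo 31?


4 a^3 + 27 b^2 = 4*29^3 + 27*26^2 = 97556 + 18252 = 115808
Delta = -16 * (115808) = -1852928
Delta mod 31 = 4

Delta = 4 (mod 31)


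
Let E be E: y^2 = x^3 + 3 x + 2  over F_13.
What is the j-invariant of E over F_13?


Delta = -16(4 a^3 + 27 b^2) mod 13 = 2
-1728 * (4 a)^3 = -1728 * (4*3)^3 mod 13 = 12
j = 12 * 2^(-1) mod 13 = 6

j = 6 (mod 13)


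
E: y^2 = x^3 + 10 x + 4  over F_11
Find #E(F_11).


For each x in F_11, count y with y^2 = x^3 + 10 x + 4 mod 11:
  x = 0: RHS = 4, y in [2, 9]  -> 2 point(s)
  x = 1: RHS = 4, y in [2, 9]  -> 2 point(s)
  x = 4: RHS = 9, y in [3, 8]  -> 2 point(s)
  x = 5: RHS = 3, y in [5, 6]  -> 2 point(s)
  x = 6: RHS = 5, y in [4, 7]  -> 2 point(s)
  x = 9: RHS = 9, y in [3, 8]  -> 2 point(s)
  x = 10: RHS = 4, y in [2, 9]  -> 2 point(s)
Affine points: 14. Add the point at infinity: total = 15.

#E(F_11) = 15


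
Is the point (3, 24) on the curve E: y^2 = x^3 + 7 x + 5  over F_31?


Check whether y^2 = x^3 + 7 x + 5 (mod 31) for (x, y) = (3, 24).
LHS: y^2 = 24^2 mod 31 = 18
RHS: x^3 + 7 x + 5 = 3^3 + 7*3 + 5 mod 31 = 22
LHS != RHS

No, not on the curve


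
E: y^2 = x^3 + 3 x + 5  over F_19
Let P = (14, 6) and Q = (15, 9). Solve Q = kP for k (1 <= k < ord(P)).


Enumerate multiples of P until we hit Q = (15, 9):
  1P = (14, 6)
  2P = (0, 9)
  3P = (16, 8)
  4P = (9, 18)
  5P = (1, 16)
  6P = (11, 18)
  7P = (10, 16)
  8P = (6, 12)
  9P = (15, 9)
Match found at i = 9.

k = 9


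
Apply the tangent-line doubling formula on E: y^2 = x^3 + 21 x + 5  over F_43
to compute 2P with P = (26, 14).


Doubling: s = (3 x1^2 + a) / (2 y1)
s = (3*26^2 + 21) / (2*14) mod 43 = 1
x3 = s^2 - 2 x1 mod 43 = 1^2 - 2*26 = 35
y3 = s (x1 - x3) - y1 mod 43 = 1 * (26 - 35) - 14 = 20

2P = (35, 20)


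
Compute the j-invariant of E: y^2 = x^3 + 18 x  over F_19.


Delta = -16(4 a^3 + 27 b^2) mod 19 = 7
-1728 * (4 a)^3 = -1728 * (4*18)^3 mod 19 = 12
j = 12 * 7^(-1) mod 19 = 18

j = 18 (mod 19)


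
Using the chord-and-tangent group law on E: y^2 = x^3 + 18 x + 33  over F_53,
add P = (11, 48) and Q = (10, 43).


P != Q, so use the chord formula.
s = (y2 - y1) / (x2 - x1) = (48) / (52) mod 53 = 5
x3 = s^2 - x1 - x2 mod 53 = 5^2 - 11 - 10 = 4
y3 = s (x1 - x3) - y1 mod 53 = 5 * (11 - 4) - 48 = 40

P + Q = (4, 40)


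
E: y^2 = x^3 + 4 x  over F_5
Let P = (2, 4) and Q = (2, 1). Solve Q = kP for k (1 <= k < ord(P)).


Enumerate multiples of P until we hit Q = (2, 1):
  1P = (2, 4)
  2P = (0, 0)
  3P = (2, 1)
Match found at i = 3.

k = 3


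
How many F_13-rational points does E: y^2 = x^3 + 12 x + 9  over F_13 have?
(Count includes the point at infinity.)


For each x in F_13, count y with y^2 = x^3 + 12 x + 9 mod 13:
  x = 0: RHS = 9, y in [3, 10]  -> 2 point(s)
  x = 1: RHS = 9, y in [3, 10]  -> 2 point(s)
  x = 4: RHS = 4, y in [2, 11]  -> 2 point(s)
  x = 5: RHS = 12, y in [5, 8]  -> 2 point(s)
  x = 9: RHS = 1, y in [1, 12]  -> 2 point(s)
  x = 11: RHS = 3, y in [4, 9]  -> 2 point(s)
  x = 12: RHS = 9, y in [3, 10]  -> 2 point(s)
Affine points: 14. Add the point at infinity: total = 15.

#E(F_13) = 15


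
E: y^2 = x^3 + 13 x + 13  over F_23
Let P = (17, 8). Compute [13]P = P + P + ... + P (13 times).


k = 13 = 1101_2 (binary, LSB first: 1011)
Double-and-add from P = (17, 8):
  bit 0 = 1: acc = O + (17, 8) = (17, 8)
  bit 1 = 0: acc unchanged = (17, 8)
  bit 2 = 1: acc = (17, 8) + (14, 8) = (15, 15)
  bit 3 = 1: acc = (15, 15) + (21, 18) = (16, 19)

13P = (16, 19)


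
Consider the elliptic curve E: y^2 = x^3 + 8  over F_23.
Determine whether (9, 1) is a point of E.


Check whether y^2 = x^3 + 0 x + 8 (mod 23) for (x, y) = (9, 1).
LHS: y^2 = 1^2 mod 23 = 1
RHS: x^3 + 0 x + 8 = 9^3 + 0*9 + 8 mod 23 = 1
LHS = RHS

Yes, on the curve


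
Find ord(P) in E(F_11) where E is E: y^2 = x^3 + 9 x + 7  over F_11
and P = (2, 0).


Compute successive multiples of P until we hit O:
  1P = (2, 0)
  2P = O

ord(P) = 2


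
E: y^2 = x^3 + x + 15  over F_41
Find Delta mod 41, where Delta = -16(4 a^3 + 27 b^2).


4 a^3 + 27 b^2 = 4*1^3 + 27*15^2 = 4 + 6075 = 6079
Delta = -16 * (6079) = -97264
Delta mod 41 = 29

Delta = 29 (mod 41)


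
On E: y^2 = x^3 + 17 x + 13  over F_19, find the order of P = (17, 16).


Compute successive multiples of P until we hit O:
  1P = (17, 16)
  2P = (11, 12)
  3P = (2, 13)
  4P = (16, 7)
  5P = (10, 9)
  6P = (12, 8)
  7P = (7, 0)
  8P = (12, 11)
  ... (continuing to 14P)
  14P = O

ord(P) = 14


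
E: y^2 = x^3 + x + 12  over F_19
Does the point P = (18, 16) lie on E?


Check whether y^2 = x^3 + 1 x + 12 (mod 19) for (x, y) = (18, 16).
LHS: y^2 = 16^2 mod 19 = 9
RHS: x^3 + 1 x + 12 = 18^3 + 1*18 + 12 mod 19 = 10
LHS != RHS

No, not on the curve


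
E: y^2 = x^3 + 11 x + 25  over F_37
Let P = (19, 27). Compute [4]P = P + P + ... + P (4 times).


k = 4 = 100_2 (binary, LSB first: 001)
Double-and-add from P = (19, 27):
  bit 0 = 0: acc unchanged = O
  bit 1 = 0: acc unchanged = O
  bit 2 = 1: acc = O + (10, 5) = (10, 5)

4P = (10, 5)


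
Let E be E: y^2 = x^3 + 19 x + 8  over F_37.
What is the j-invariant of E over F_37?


Delta = -16(4 a^3 + 27 b^2) mod 37 = 20
-1728 * (4 a)^3 = -1728 * (4*19)^3 mod 37 = 14
j = 14 * 20^(-1) mod 37 = 34

j = 34 (mod 37)


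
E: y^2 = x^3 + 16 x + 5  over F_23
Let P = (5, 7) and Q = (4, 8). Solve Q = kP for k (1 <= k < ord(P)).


Enumerate multiples of P until we hit Q = (4, 8):
  1P = (5, 7)
  2P = (15, 20)
  3P = (4, 15)
  4P = (9, 2)
  5P = (12, 19)
  6P = (8, 1)
  7P = (14, 11)
  8P = (13, 15)
  9P = (6, 15)
  10P = (7, 0)
  11P = (6, 8)
  12P = (13, 8)
  13P = (14, 12)
  14P = (8, 22)
  15P = (12, 4)
  16P = (9, 21)
  17P = (4, 8)
Match found at i = 17.

k = 17


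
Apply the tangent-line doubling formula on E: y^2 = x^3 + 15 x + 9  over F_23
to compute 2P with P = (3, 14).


Doubling: s = (3 x1^2 + a) / (2 y1)
s = (3*3^2 + 15) / (2*14) mod 23 = 13
x3 = s^2 - 2 x1 mod 23 = 13^2 - 2*3 = 2
y3 = s (x1 - x3) - y1 mod 23 = 13 * (3 - 2) - 14 = 22

2P = (2, 22)


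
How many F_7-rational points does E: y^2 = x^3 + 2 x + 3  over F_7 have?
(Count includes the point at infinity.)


For each x in F_7, count y with y^2 = x^3 + 2 x + 3 mod 7:
  x = 2: RHS = 1, y in [1, 6]  -> 2 point(s)
  x = 3: RHS = 1, y in [1, 6]  -> 2 point(s)
  x = 6: RHS = 0, y in [0]  -> 1 point(s)
Affine points: 5. Add the point at infinity: total = 6.

#E(F_7) = 6


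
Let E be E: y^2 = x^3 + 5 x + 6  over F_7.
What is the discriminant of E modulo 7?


4 a^3 + 27 b^2 = 4*5^3 + 27*6^2 = 500 + 972 = 1472
Delta = -16 * (1472) = -23552
Delta mod 7 = 3

Delta = 3 (mod 7)


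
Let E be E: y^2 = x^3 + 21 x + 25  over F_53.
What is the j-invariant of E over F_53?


Delta = -16(4 a^3 + 27 b^2) mod 53 = 30
-1728 * (4 a)^3 = -1728 * (4*21)^3 mod 53 = 52
j = 52 * 30^(-1) mod 53 = 30

j = 30 (mod 53)


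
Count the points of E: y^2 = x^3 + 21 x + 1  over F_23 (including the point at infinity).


For each x in F_23, count y with y^2 = x^3 + 21 x + 1 mod 23:
  x = 0: RHS = 1, y in [1, 22]  -> 2 point(s)
  x = 1: RHS = 0, y in [0]  -> 1 point(s)
  x = 5: RHS = 1, y in [1, 22]  -> 2 point(s)
  x = 7: RHS = 8, y in [10, 13]  -> 2 point(s)
  x = 12: RHS = 3, y in [7, 16]  -> 2 point(s)
  x = 14: RHS = 3, y in [7, 16]  -> 2 point(s)
  x = 17: RHS = 4, y in [2, 21]  -> 2 point(s)
  x = 18: RHS = 1, y in [1, 22]  -> 2 point(s)
  x = 20: RHS = 3, y in [7, 16]  -> 2 point(s)
  x = 22: RHS = 2, y in [5, 18]  -> 2 point(s)
Affine points: 19. Add the point at infinity: total = 20.

#E(F_23) = 20


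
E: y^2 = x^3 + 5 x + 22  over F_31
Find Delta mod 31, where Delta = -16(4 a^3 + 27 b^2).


4 a^3 + 27 b^2 = 4*5^3 + 27*22^2 = 500 + 13068 = 13568
Delta = -16 * (13568) = -217088
Delta mod 31 = 5

Delta = 5 (mod 31)


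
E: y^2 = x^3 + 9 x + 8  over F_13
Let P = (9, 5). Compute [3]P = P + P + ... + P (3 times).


k = 3 = 11_2 (binary, LSB first: 11)
Double-and-add from P = (9, 5):
  bit 0 = 1: acc = O + (9, 5) = (9, 5)
  bit 1 = 1: acc = (9, 5) + (5, 10) = (3, 7)

3P = (3, 7)


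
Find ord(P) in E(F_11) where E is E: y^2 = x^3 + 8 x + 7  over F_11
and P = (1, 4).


Compute successive multiples of P until we hit O:
  1P = (1, 4)
  2P = (9, 7)
  3P = (2, 8)
  4P = (2, 3)
  5P = (9, 4)
  6P = (1, 7)
  7P = O

ord(P) = 7


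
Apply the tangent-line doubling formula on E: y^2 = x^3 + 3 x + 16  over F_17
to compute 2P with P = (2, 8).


Doubling: s = (3 x1^2 + a) / (2 y1)
s = (3*2^2 + 3) / (2*8) mod 17 = 2
x3 = s^2 - 2 x1 mod 17 = 2^2 - 2*2 = 0
y3 = s (x1 - x3) - y1 mod 17 = 2 * (2 - 0) - 8 = 13

2P = (0, 13)


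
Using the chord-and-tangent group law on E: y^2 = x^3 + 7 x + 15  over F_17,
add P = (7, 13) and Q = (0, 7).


P != Q, so use the chord formula.
s = (y2 - y1) / (x2 - x1) = (11) / (10) mod 17 = 13
x3 = s^2 - x1 - x2 mod 17 = 13^2 - 7 - 0 = 9
y3 = s (x1 - x3) - y1 mod 17 = 13 * (7 - 9) - 13 = 12

P + Q = (9, 12)


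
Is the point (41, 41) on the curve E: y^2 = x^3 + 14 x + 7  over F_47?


Check whether y^2 = x^3 + 14 x + 7 (mod 47) for (x, y) = (41, 41).
LHS: y^2 = 41^2 mod 47 = 36
RHS: x^3 + 14 x + 7 = 41^3 + 14*41 + 7 mod 47 = 36
LHS = RHS

Yes, on the curve


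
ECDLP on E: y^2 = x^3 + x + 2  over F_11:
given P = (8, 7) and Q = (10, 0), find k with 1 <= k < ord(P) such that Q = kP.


Enumerate multiples of P until we hit Q = (10, 0):
  1P = (8, 7)
  2P = (10, 0)
Match found at i = 2.

k = 2


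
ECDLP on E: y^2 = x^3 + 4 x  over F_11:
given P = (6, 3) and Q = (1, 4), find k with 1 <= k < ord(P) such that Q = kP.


Enumerate multiples of P until we hit Q = (1, 4):
  1P = (6, 3)
  2P = (4, 5)
  3P = (2, 4)
  4P = (1, 4)
Match found at i = 4.

k = 4


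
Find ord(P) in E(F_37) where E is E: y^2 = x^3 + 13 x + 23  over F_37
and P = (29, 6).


Compute successive multiples of P until we hit O:
  1P = (29, 6)
  2P = (27, 22)
  3P = (8, 11)
  4P = (4, 18)
  5P = (5, 18)
  6P = (31, 32)
  7P = (35, 27)
  8P = (13, 13)
  ... (continuing to 20P)
  20P = O

ord(P) = 20


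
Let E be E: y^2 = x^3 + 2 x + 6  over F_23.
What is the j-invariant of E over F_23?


Delta = -16(4 a^3 + 27 b^2) mod 23 = 13
-1728 * (4 a)^3 = -1728 * (4*2)^3 mod 23 = 5
j = 5 * 13^(-1) mod 23 = 11

j = 11 (mod 23)


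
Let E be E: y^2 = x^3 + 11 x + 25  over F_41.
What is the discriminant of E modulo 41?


4 a^3 + 27 b^2 = 4*11^3 + 27*25^2 = 5324 + 16875 = 22199
Delta = -16 * (22199) = -355184
Delta mod 41 = 40

Delta = 40 (mod 41)


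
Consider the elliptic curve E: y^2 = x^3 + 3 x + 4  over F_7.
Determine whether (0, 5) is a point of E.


Check whether y^2 = x^3 + 3 x + 4 (mod 7) for (x, y) = (0, 5).
LHS: y^2 = 5^2 mod 7 = 4
RHS: x^3 + 3 x + 4 = 0^3 + 3*0 + 4 mod 7 = 4
LHS = RHS

Yes, on the curve


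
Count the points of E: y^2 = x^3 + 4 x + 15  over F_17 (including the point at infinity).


For each x in F_17, count y with y^2 = x^3 + 4 x + 15 mod 17:
  x = 0: RHS = 15, y in [7, 10]  -> 2 point(s)
  x = 6: RHS = 0, y in [0]  -> 1 point(s)
  x = 8: RHS = 15, y in [7, 10]  -> 2 point(s)
  x = 9: RHS = 15, y in [7, 10]  -> 2 point(s)
  x = 10: RHS = 1, y in [1, 16]  -> 2 point(s)
  x = 11: RHS = 13, y in [8, 9]  -> 2 point(s)
  x = 15: RHS = 16, y in [4, 13]  -> 2 point(s)
Affine points: 13. Add the point at infinity: total = 14.

#E(F_17) = 14


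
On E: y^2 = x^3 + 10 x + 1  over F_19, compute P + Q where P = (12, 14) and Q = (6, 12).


P != Q, so use the chord formula.
s = (y2 - y1) / (x2 - x1) = (17) / (13) mod 19 = 13
x3 = s^2 - x1 - x2 mod 19 = 13^2 - 12 - 6 = 18
y3 = s (x1 - x3) - y1 mod 19 = 13 * (12 - 18) - 14 = 3

P + Q = (18, 3)


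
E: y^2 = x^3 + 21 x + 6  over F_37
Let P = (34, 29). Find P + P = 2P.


Doubling: s = (3 x1^2 + a) / (2 y1)
s = (3*34^2 + 21) / (2*29) mod 37 = 34
x3 = s^2 - 2 x1 mod 37 = 34^2 - 2*34 = 15
y3 = s (x1 - x3) - y1 mod 37 = 34 * (34 - 15) - 29 = 25

2P = (15, 25)


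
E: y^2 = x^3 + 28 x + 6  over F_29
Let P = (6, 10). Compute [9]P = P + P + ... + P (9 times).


k = 9 = 1001_2 (binary, LSB first: 1001)
Double-and-add from P = (6, 10):
  bit 0 = 1: acc = O + (6, 10) = (6, 10)
  bit 1 = 0: acc unchanged = (6, 10)
  bit 2 = 0: acc unchanged = (6, 10)
  bit 3 = 1: acc = (6, 10) + (28, 21) = (17, 28)

9P = (17, 28)


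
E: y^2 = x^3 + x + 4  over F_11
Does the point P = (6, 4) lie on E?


Check whether y^2 = x^3 + 1 x + 4 (mod 11) for (x, y) = (6, 4).
LHS: y^2 = 4^2 mod 11 = 5
RHS: x^3 + 1 x + 4 = 6^3 + 1*6 + 4 mod 11 = 6
LHS != RHS

No, not on the curve


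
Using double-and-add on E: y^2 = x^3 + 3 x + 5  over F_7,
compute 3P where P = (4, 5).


k = 3 = 11_2 (binary, LSB first: 11)
Double-and-add from P = (4, 5):
  bit 0 = 1: acc = O + (4, 5) = (4, 5)
  bit 1 = 1: acc = (4, 5) + (1, 4) = (6, 6)

3P = (6, 6)
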